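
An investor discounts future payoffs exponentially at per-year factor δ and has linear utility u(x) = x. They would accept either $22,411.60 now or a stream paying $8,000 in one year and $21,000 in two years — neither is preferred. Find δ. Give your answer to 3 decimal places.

Equating present values: 22411.60 = 8000δ + 21000δ².
So 21000δ² + 8000δ − 22411.60 = 0.
By the quadratic formula (taking the positive root), δ = (−8000 + √1946574400.00) / 42000 ≈ 0.860.

δ ≈ 0.860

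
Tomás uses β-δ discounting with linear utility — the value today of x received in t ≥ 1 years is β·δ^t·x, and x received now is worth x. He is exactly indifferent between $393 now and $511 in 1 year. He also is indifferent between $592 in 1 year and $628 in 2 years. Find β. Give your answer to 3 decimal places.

β ≈ 0.816

From the later pair, β·δ^1·592 = β·δ^2·628; dividing through, δ = 592/628 = 0.94268.
Now use the now-vs-future pair: 393 = β·δ·511 gives β = 393/(0.94268·511) ≈ 0.816.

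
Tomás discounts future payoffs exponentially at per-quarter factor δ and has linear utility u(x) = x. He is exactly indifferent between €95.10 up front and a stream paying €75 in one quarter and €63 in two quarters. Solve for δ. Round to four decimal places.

The stream is worth 75δ + 63δ² today, so 75δ + 63δ² = 95.10.
That is, 63δ² + 75δ − 95.10 = 0, a quadratic in δ.
δ = (−75 + √(75² + 4·63·95.10)) / (2·63) = (−75 + √29590.20) / 126 ≈ 0.7700.

δ ≈ 0.7700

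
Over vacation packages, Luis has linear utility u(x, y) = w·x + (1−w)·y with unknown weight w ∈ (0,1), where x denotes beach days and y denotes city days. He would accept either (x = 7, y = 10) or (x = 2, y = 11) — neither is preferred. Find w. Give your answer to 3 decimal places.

w = 0.167

Indifference: w·7 + (1−w)·10 = w·2 + (1−w)·11.
w·(7−2) = (1−w)·(11−10), i.e. w·5 = (1−w)·1.
So w/(1−w) = 1/5 = 0.2000, giving w = 1/(5+1) = 0.167.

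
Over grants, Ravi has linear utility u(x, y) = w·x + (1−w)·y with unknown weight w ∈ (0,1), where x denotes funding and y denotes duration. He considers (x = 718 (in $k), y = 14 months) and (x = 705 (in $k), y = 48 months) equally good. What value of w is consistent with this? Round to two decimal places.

u(718,14) = u(705,48) means w·718 + (1−w)·14 = w·705 + (1−w)·48.
w·(718−705) = (1−w)·(48−14), i.e. w·13 = (1−w)·34.
Hence w = 34/(13+34) = 34/47 = 0.72.

w = 0.72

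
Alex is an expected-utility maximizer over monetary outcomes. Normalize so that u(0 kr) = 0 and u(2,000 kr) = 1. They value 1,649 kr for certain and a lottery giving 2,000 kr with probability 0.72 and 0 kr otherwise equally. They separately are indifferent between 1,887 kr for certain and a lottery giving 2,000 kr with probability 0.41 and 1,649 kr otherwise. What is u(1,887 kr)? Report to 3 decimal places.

The first gamble pins u(1,649 kr): it must equal 0.72·1 + 0.28·0 = 0.72.
Then u(1,887 kr) = 0.41·u(2,000 kr) + 0.59·u(1,649 kr) = 0.41·1.00 + 0.59·0.72 = 0.8348.

0.835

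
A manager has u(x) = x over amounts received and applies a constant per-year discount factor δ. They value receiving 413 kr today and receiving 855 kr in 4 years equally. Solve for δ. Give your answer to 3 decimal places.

δ ≈ 0.834

Indifference means u(413) = δ^4 · u(855), so δ^4 = u(413)/u(855).
With u(x) = x: δ^4 = 413/855 = 0.48304.
Hence δ = (0.48304)^(1/4) = 0.83367.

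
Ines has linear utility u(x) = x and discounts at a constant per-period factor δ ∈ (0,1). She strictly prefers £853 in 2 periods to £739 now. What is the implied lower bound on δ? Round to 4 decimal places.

The preference means 739 < δ^2·853.
Dividing by 853: δ^2 > 0.86635. Both sides are positive, so the square root keeps the direction.
δ > (739/853)^(1/2) ≈ 0.9308.

δ > 0.9308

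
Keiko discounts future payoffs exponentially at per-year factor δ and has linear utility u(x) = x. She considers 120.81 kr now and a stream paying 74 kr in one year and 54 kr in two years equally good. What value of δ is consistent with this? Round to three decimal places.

Equating present values: 120.81 = 74δ + 54δ².
So 54δ² + 74δ − 120.81 = 0.
The positive root is δ = [−74 + √(74² + 4·54·120.81)] / (2·54) = (−74 + 177.682)/108 ≈ 0.960.

δ ≈ 0.960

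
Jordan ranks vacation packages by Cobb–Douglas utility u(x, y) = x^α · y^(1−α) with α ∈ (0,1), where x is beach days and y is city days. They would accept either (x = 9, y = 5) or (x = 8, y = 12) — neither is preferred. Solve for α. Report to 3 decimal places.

Indifference: 9^α · 5^(1−α) = 8^α · 12^(1−α).
Taking logs: α·ln 9 + (1−α)·ln 5 = α·ln 8 + (1−α)·ln 12, i.e. α·0.117783 = (1−α)·0.875469.
With A = 0.117783 and B = 0.875469: α·A = (1−α)·B, so α = B/(A+B) = 0.875469/0.993252 ≈ 0.881.

α ≈ 0.881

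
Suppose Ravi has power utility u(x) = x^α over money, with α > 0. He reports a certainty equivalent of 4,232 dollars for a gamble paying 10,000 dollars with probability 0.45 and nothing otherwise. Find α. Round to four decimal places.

α ≈ 0.9286

EU(lottery) = 0.45·10000^α + 0.55·0 = 0.45·10000^α.
Indifference: 4232^α = 0.45·10000^α, so (4232/10000)^α = 0.45.
Take logs: α = ln 0.45 / ln(4232/10000) ≈ 0.928594.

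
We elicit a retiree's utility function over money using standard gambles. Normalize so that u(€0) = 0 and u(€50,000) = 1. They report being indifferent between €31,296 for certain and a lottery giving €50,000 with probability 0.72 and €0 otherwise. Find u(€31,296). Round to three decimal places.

By the standard-gamble method, u(€31,296) is just the indifference probability on the best outcome: 0.72.

0.720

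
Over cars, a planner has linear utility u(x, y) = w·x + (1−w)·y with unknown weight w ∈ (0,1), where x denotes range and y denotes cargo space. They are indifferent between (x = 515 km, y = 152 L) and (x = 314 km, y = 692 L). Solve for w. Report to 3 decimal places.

w = 0.729

u(515,152) = u(314,692) means w·515 + (1−w)·152 = w·314 + (1−w)·692.
w·(515−314) = (1−w)·(692−152), i.e. w·201 = (1−w)·540.
The marginal rate of substitution is 540/201, so w = 540/(201+540) = 0.729.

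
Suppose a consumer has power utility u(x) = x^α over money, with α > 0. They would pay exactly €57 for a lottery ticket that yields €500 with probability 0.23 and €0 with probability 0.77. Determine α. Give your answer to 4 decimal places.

α ≈ 0.6768

Since u(0) = 0, the lottery's EU is 0.23·500^α.
Setting u(57) equal to that: 57^α = 0.23·500^α ⇒ (57/500)^α = 0.23.
Take logs: α = ln 0.23 / ln(57/500) ≈ 0.676784.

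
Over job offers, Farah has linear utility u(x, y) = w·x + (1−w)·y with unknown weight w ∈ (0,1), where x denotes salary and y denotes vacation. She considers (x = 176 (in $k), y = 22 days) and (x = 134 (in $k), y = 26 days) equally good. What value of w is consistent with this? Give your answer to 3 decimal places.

Indifference: w·176 + (1−w)·22 = w·134 + (1−w)·26.
w·(176−134) = (1−w)·(26−22), i.e. w·42 = (1−w)·4.
The marginal rate of substitution is 4/42, so w = 4/(42+4) = 0.087.

w = 0.087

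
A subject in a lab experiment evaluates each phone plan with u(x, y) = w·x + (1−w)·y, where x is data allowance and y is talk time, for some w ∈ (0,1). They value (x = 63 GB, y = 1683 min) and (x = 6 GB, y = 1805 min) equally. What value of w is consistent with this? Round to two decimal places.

w = 0.68

Equating utilities: w·63 + (1−w)·1683 = w·6 + (1−w)·1805.
w·(63−6) = (1−w)·(1805−1683), i.e. w·57 = (1−w)·122.
Hence w = 122/(57+122) = 122/179 = 0.68.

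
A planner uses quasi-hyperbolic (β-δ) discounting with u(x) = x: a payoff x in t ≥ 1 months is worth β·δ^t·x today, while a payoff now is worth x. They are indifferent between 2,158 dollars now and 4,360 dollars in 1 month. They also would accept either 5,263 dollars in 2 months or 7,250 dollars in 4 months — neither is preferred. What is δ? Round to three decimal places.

δ ≈ 0.852

The second indifference involves only future payoffs, so β cancels: β·δ^2·5263 = β·δ^4·7250, giving δ^2 = 5263/7250 = 0.72593, so δ = 0.85202.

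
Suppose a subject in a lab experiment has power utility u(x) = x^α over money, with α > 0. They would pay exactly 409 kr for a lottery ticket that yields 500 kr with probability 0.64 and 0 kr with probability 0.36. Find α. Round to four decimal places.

Since u(0) = 0, the lottery's EU is 0.64·500^α.
Indifference: 409^α = 0.64·500^α, so (409/500)^α = 0.64.
α = ln(0.64) / ln(409/500) = -0.4462871/-0.2008929 ≈ 2.2215.

α ≈ 2.2215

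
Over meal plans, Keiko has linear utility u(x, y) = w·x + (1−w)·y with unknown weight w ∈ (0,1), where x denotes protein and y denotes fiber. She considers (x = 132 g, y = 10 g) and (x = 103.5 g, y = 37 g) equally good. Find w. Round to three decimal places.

u(132,10) = u(103.5,37) means w·132 + (1−w)·10 = w·103.5 + (1−w)·37.
Rearranging, 28.5·w − 27·(1−w) = 0.
The marginal rate of substitution is 27/28.5, so w = 27/(28.5+27) = 0.486.

w = 0.486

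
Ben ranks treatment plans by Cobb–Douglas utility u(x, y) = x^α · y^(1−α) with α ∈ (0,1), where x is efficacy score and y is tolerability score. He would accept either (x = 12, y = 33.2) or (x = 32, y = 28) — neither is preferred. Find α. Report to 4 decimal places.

α ≈ 0.1480

Indifference: 12^α · 33.2^(1−α) = 32^α · 28^(1−α).
Taking logs: α·ln 12 + (1−α)·ln 33.2 = α·ln 32 + (1−α)·ln 28, i.e. α·-0.9808293 = (1−α)·-0.1703454.
So α/(1−α) = (-0.1703454)/(-0.9808293) = 0.1736749, and α = 0.1736749/1.1736749 ≈ 0.1480.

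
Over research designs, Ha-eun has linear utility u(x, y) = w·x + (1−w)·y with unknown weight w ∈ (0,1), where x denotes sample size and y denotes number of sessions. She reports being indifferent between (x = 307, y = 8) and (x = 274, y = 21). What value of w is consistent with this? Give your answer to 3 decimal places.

w = 0.283

u(307,8) = u(274,21) means w·307 + (1−w)·8 = w·274 + (1−w)·21.
Collecting terms: w·33 = (1−w)·13.
So w/(1−w) = 13/33 = 0.3939, giving w = 13/(33+13) = 0.283.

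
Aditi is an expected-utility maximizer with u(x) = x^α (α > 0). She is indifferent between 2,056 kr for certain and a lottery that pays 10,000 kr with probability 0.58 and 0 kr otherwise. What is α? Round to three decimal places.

α ≈ 0.344

The lottery's expected utility is 0.58·u(10000) + 0.42·u(0) = 0.58·10000^α (since u(0) = 0 for α > 0).
Equating: 2056^α = 0.58·10000^α, i.e. 0.2056^α = 0.58.
Take logs: α = ln 0.58 / ln(2056/10000) ≈ 0.34437.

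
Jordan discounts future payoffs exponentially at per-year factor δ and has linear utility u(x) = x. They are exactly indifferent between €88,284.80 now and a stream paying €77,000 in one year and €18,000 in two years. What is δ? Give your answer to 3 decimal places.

δ ≈ 0.940

Equating present values: 88284.80 = 77000δ + 18000δ².
That is, 18000δ² + 77000δ − 88284.80 = 0, a quadratic in δ.
δ = (−77000 + √(77000² + 4·18000·88284.80)) / (2·18000) = (−77000 + √12285505600.00) / 36000 ≈ 0.940.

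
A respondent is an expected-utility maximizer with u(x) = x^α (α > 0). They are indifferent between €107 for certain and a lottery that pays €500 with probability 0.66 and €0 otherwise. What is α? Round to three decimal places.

α ≈ 0.270

The lottery's expected utility is 0.66·u(500) + 0.34·u(0) = 0.66·500^α (since u(0) = 0 for α > 0).
Indifference: 107^α = 0.66·500^α, so (107/500)^α = 0.66.
Taking logs: α·ln(107/500) = ln(0.66), so α = -0.415515 / -1.541779 ≈ 0.270.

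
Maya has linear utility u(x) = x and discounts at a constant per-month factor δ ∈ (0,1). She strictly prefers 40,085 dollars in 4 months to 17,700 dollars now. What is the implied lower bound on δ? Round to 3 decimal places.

Under u(x) = x this choice says 17700 < δ^4·40085.
Dividing by 40085: δ^4 > 0.44156. Both sides are positive, so the 4th root keeps the direction.
δ > 0.44156^(1/4) = 0.815.

δ > 0.815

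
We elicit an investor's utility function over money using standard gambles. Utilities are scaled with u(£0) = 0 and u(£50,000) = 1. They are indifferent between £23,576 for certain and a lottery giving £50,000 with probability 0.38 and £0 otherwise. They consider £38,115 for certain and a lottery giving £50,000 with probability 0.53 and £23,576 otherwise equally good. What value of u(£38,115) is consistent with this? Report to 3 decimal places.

From the first indifference, u(£23,576) = 0.38·u(£50,000) + 0.62·u(£0) = 0.38·1 + 0.62·0 = 0.38.
The second indifference gives u(£38,115) = 0.53·u(£50,000) + 0.47·u(£23,576) = 0.53·1.00 + 0.47·0.38 = 0.7086.

0.709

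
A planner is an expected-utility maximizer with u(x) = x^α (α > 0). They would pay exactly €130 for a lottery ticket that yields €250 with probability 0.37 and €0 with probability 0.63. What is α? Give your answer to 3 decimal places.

α ≈ 1.520

Since u(0) = 0, the lottery's EU is 0.37·250^α.
Setting u(130) equal to that: 130^α = 0.37·250^α ⇒ (130/250)^α = 0.37.
α = ln(0.37) / ln(130/250) = -0.994252/-0.653926 ≈ 1.520.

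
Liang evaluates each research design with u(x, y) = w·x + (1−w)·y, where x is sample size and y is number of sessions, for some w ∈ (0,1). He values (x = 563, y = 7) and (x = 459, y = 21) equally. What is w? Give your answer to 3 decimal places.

u(563,7) = u(459,21) means w·563 + (1−w)·7 = w·459 + (1−w)·21.
w·(563−459) = (1−w)·(21−7), i.e. w·104 = (1−w)·14.
The marginal rate of substitution is 14/104, so w = 14/(104+14) = 0.119.

w = 0.119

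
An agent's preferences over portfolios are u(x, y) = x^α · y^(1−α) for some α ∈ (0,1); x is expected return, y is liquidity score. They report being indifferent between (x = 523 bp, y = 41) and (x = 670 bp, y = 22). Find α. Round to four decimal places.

α ≈ 0.7154

Indifference: 523^α · 41^(1−α) = 670^α · 22^(1−α).
(523/670)^α = (22/41)^(1−α); take logs: α·ln(523/670) = (1−α)·ln(22/41), i.e. α·-0.2476962 = (1−α)·-0.6225296.
Thus α·(-0.8702258) = -0.6225296, so α = -0.6225296/-0.8702258 ≈ 0.7154.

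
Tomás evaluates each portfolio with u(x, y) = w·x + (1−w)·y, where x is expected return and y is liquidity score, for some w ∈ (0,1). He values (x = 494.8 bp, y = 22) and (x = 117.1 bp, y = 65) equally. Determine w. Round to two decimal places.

Equating utilities: w·494.8 + (1−w)·22 = w·117.1 + (1−w)·65.
Collecting terms: w·377.7 = (1−w)·43.
So w/(1−w) = 43/377.7 = 0.1138, giving w = 43/(377.7+43) = 0.10.

w = 0.10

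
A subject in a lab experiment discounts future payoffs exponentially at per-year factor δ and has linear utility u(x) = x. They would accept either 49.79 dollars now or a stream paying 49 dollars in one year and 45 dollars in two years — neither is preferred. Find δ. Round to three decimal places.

δ ≈ 0.640

Present value of the stream is 49·δ + 45·δ². Indifference gives 49δ + 45δ² = 49.79.
So 45δ² + 49δ − 49.79 = 0.
The positive root is δ = [−49 + √(49² + 4·45·49.79)] / (2·45) = (−49 + 106.598)/90 ≈ 0.640.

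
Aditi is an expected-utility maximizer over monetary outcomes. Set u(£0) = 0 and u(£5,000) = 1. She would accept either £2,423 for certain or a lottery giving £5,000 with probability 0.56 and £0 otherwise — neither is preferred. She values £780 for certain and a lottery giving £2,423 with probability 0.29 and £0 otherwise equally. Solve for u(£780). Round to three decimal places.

From the first indifference, u(£2,423) = 0.56·u(£5,000) + 0.44·u(£0) = 0.56·1 + 0.44·0 = 0.56.
Chaining: u(£780) = 0.29·0.56 + 0.71·0.00 = 0.1624.

0.162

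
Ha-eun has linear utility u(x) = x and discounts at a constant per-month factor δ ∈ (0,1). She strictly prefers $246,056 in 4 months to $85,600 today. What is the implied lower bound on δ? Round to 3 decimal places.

δ > 0.768

Comparing present values: 85600 < δ^4·246056.
Hence δ^4 > 85600/246056 = 0.34789, and x ↦ x^(1/4) is increasing on (0,∞).
δ > (85600/246056)^(1/4) ≈ 0.768.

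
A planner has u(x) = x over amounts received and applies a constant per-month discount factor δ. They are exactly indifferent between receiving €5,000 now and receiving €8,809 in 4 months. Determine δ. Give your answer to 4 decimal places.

Equating discounted utilities: u(5000) = δ^4·u(8809) ⇒ δ^4 = u(5000)/u(8809).
With u(x) = x: δ^4 = 5000/8809 = 0.56760.
Hence δ = (0.56760)^(1/4) = 0.867982.

δ ≈ 0.8680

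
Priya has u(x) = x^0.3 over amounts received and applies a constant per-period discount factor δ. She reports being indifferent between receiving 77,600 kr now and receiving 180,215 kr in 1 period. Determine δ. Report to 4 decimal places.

Equating discounted utilities: u(77600) = δ·u(180215) ⇒ δ = u(77600)/u(180215).
Since u(x) = x^0.3, δ = (77600/180215)^0.3 = 0.43060^0.3 = 0.77664.

δ ≈ 0.7766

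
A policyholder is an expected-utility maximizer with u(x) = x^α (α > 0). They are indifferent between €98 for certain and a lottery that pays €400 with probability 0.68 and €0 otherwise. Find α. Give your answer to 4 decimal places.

The lottery's expected utility is 0.68·u(400) + 0.32·u(0) = 0.68·400^α (since u(0) = 0 for α > 0).
Setting u(98) equal to that: 98^α = 0.68·400^α ⇒ (98/400)^α = 0.68.
Taking logs: α·ln(98/400) = ln(0.68), so α = -0.3856625 / -1.4064971 ≈ 0.2742.

α ≈ 0.2742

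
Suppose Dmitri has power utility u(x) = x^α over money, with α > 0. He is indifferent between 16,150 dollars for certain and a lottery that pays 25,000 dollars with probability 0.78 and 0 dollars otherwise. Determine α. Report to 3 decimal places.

EU(lottery) = 0.78·25000^α + 0.22·0 = 0.78·25000^α.
Setting u(16150) equal to that: 16150^α = 0.78·25000^α ⇒ (16150/25000)^α = 0.78.
Take logs: α = ln 0.78 / ln(16150/25000) ≈ 0.56862.

α ≈ 0.569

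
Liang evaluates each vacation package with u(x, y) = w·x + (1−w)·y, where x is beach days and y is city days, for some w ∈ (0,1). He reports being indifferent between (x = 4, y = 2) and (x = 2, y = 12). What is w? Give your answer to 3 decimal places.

w = 0.833

Equating utilities: w·4 + (1−w)·2 = w·2 + (1−w)·12.
Rearranging, 2·w − 10·(1−w) = 0.
So w/(1−w) = 10/2 = 5.0000, giving w = 10/(2+10) = 0.833.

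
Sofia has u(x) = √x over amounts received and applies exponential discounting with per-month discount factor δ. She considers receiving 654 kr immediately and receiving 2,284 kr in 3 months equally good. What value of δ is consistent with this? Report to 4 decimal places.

Equating discounted utilities: u(654) = δ^3·u(2284) ⇒ δ^3 = u(654)/u(2284).
Since u(x) = √x, δ^3 = √(654/2284) = 0.53511.
So δ = 0.53511^(1/3) ≈ 0.8119.

δ ≈ 0.8119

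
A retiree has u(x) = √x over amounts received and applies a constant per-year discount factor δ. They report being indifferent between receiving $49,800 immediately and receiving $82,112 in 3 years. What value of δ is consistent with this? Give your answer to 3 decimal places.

The payoff in 3 years is discounted by δ^3, so u(49800) = δ^3·u(82112) and δ^3 = u(49800)/u(82112).
Since u(x) = √x, δ^3 = √(49800/82112) = 0.77877.
Taking the cube root: δ = 0.77877^(1/3) ≈ 0.920.

δ ≈ 0.920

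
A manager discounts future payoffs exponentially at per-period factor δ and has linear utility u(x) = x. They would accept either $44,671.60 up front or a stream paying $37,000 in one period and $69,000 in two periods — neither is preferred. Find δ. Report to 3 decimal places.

δ ≈ 0.580

The stream is worth 37000δ + 69000δ² today, so 37000δ + 69000δ² = 44671.60.
That is, 69000δ² + 37000δ − 44671.60 = 0, a quadratic in δ.
The positive root is δ = [−37000 + √(37000² + 4·69000·44671.60)] / (2·69000) = (−37000 + 117040.000)/138000 ≈ 0.580.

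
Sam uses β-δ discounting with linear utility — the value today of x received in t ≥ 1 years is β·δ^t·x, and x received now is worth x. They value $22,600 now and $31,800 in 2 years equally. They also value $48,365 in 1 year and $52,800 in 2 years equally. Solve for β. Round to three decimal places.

Both payoffs in the second observation are in the future, so β drops out: δ^1·48365 = δ^2·52800 ⇒ δ = 48365/52800 = 0.91600.
Substituting δ into 22600 = β·δ^2·31800: β = 22600/(26682.201) ≈ 0.847.

β ≈ 0.847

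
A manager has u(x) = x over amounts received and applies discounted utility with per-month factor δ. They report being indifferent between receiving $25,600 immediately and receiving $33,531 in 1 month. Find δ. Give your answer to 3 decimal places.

Equating discounted utilities: u(25600) = δ·u(33531) ⇒ δ = u(25600)/u(33531).
With u(x) = x: δ = 25600/33531 = 0.76347.

δ ≈ 0.763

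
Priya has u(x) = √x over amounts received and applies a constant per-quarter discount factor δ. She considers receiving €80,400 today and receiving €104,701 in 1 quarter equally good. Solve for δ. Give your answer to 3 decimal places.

δ ≈ 0.876

Equating discounted utilities: u(80400) = δ·u(104701) ⇒ δ = u(80400)/u(104701).
Since u(x) = √x, δ = √(80400/104701) = 0.87630.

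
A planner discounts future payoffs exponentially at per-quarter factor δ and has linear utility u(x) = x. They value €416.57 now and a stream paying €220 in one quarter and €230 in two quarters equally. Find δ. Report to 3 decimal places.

δ ≈ 0.950

The stream is worth 220δ + 230δ² today, so 220δ + 230δ² = 416.57.
Rearranged: 230δ² + 220δ − 416.57 = 0.
The positive root is δ = [−220 + √(220² + 4·230·416.57)] / (2·230) = (−220 + 656.996)/460 ≈ 0.950.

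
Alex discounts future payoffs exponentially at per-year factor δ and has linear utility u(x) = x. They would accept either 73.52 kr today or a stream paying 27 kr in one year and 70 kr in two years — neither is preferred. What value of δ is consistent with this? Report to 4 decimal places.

Present value of the stream is 27·δ + 70·δ². Indifference gives 27δ + 70δ² = 73.52.
Rearranged: 70δ² + 27δ − 73.52 = 0.
δ = (−27 + √(27² + 4·70·73.52)) / (2·70) = (−27 + √21314.60) / 140 ≈ 0.8500.

δ ≈ 0.8500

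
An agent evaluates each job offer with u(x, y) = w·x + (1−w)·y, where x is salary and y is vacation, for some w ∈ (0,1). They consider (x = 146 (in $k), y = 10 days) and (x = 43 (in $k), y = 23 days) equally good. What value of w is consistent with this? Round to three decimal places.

Indifference: w·146 + (1−w)·10 = w·43 + (1−w)·23.
Collecting terms: w·103 = (1−w)·13.
Hence w = 13/(103+13) = 13/116 = 0.112.

w = 0.112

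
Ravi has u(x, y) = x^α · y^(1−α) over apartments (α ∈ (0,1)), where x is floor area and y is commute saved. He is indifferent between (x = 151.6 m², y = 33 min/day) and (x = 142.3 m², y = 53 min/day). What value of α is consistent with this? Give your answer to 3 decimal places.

Set the two utilities equal: 151.6^α·33^(1−α) = 142.3^α·53^(1−α).
(151.6/142.3)^α = (53/33)^(1−α); take logs: α·ln(151.6/142.3) = (1−α)·ln(53/33), i.e. α·0.063308 = (1−α)·0.473784.
So α/(1−α) = (0.473784)/(0.063308) = 7.483794, and α = 7.483794/8.483794 ≈ 0.882.

α ≈ 0.882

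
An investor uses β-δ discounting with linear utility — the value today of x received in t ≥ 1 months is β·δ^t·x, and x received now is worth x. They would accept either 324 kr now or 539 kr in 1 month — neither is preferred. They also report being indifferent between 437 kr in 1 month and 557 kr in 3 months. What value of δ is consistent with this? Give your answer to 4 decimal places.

Both payoffs in the second observation are in the future, so β drops out: δ^1·437 = δ^3·557 ⇒ δ^2 = 437/557 = 0.78456, so δ = 0.88575.

δ ≈ 0.8858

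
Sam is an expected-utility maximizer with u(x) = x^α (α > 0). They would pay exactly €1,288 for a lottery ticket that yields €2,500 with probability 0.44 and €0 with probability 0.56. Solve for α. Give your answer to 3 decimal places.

The lottery's expected utility is 0.44·u(2500) + 0.56·u(0) = 0.44·2500^α (since u(0) = 0 for α > 0).
Equating: 1288^α = 0.44·2500^α, i.e. 0.5152^α = 0.44.
Taking logs: α·ln(1288/2500) = ln(0.44), so α = -0.820981 / -0.663200 ≈ 1.238.

α ≈ 1.238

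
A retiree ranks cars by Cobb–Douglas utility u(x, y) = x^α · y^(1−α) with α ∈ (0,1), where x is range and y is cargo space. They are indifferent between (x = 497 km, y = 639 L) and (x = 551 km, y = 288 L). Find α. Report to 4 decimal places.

α ≈ 0.8854

Set the two utilities equal: 497^α·639^(1−α) = 551^α·288^(1−α).
(497/551)^α = (288/639)^(1−α); take logs: α·ln(497/551) = (1−α)·ln(288/639), i.e. α·-0.1031448 = (1−α)·-0.7969440.
With A = -0.1031448 and B = -0.7969440: α·A = (1−α)·B, so α = B/(A+B) = -0.7969440/-0.9000888 ≈ 0.8854.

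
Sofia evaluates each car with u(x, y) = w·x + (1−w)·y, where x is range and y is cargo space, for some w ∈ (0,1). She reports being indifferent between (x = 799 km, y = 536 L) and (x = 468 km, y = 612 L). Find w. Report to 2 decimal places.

Equating utilities: w·799 + (1−w)·536 = w·468 + (1−w)·612.
Collecting terms: w·331 = (1−w)·76.
So w/(1−w) = 76/331 = 0.2296, giving w = 76/(331+76) = 0.19.

w = 0.19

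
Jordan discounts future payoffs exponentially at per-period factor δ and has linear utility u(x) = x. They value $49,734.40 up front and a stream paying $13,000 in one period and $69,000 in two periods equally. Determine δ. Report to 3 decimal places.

δ ≈ 0.760

The stream is worth 13000δ + 69000δ² today, so 13000δ + 69000δ² = 49734.40.
Rearranged: 69000δ² + 13000δ − 49734.40 = 0.
The positive root is δ = [−13000 + √(13000² + 4·69000·49734.40)] / (2·69000) = (−13000 + 117880.000)/138000 ≈ 0.760.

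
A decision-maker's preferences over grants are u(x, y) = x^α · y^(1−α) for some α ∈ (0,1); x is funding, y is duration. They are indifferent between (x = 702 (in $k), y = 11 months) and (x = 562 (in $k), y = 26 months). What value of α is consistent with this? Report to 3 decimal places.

α ≈ 0.795

Set the two utilities equal: 702^α·11^(1−α) = 562^α·26^(1−α).
Rearrange to (702/562)^α = (26/11)^(1−α) and take logs: α·0.222432 = (1−α)·0.860201.
So α/(1−α) = (0.860201)/(0.222432) = 3.867254, and α = 3.867254/4.867254 ≈ 0.795.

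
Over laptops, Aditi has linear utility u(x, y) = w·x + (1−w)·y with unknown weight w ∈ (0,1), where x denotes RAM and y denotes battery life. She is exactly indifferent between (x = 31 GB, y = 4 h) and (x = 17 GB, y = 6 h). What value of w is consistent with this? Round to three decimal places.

Indifference: w·31 + (1−w)·4 = w·17 + (1−w)·6.
w·(31−17) = (1−w)·(6−4), i.e. w·14 = (1−w)·2.
So w/(1−w) = 2/14 = 0.1429, giving w = 2/(14+2) = 0.125.

w = 0.125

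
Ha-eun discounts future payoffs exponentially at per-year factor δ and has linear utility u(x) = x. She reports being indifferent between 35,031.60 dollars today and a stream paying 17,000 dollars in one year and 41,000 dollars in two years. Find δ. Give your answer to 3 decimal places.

δ ≈ 0.740

Equating present values: 35031.60 = 17000δ + 41000δ².
So 41000δ² + 17000δ − 35031.60 = 0.
By the quadratic formula (taking the positive root), δ = (−17000 + √6034182400.00) / 82000 ≈ 0.740.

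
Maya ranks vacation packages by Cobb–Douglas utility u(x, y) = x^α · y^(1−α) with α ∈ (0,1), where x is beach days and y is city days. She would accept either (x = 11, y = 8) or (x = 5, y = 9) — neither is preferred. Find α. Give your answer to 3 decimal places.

α ≈ 0.130

The Cobb–Douglas utilities coincide, so 11^α·8^(1−α) = 5^α·9^(1−α).
Taking logs: α·ln 11 + (1−α)·ln 8 = α·ln 5 + (1−α)·ln 9, i.e. α·0.788457 = (1−α)·0.117783.
So α/(1−α) = (0.117783)/(0.788457) = 0.149384, and α = 0.149384/1.149384 ≈ 0.130.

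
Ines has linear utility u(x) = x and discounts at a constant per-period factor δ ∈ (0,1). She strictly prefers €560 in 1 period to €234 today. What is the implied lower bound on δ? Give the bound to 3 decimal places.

Under u(x) = x this choice says 234 < δ·560.
So δ > 234/560 = 0.41786.

δ > 0.418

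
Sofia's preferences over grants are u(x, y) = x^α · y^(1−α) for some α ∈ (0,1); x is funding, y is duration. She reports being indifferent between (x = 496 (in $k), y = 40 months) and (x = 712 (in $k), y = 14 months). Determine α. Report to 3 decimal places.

Indifference: 496^α · 40^(1−α) = 712^α · 14^(1−α).
Rearrange to (496/712)^α = (14/40)^(1−α) and take logs: α·-0.361502 = (1−α)·-1.049822.
So α/(1−α) = (-1.049822)/(-0.361502) = 2.904056, and α = 2.904056/3.904056 ≈ 0.744.

α ≈ 0.744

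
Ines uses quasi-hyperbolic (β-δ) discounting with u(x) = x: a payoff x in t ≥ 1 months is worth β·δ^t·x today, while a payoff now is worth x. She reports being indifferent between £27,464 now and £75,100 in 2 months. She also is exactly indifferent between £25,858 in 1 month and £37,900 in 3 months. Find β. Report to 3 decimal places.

β ≈ 0.536

From the later pair, β·δ^1·25858 = β·δ^3·37900; dividing through, δ^2 = 25858/37900 = 0.68227, so δ = 0.82600.
Substituting δ into 27464 = β·δ^2·75100: β = 27464/(51238.412) ≈ 0.536.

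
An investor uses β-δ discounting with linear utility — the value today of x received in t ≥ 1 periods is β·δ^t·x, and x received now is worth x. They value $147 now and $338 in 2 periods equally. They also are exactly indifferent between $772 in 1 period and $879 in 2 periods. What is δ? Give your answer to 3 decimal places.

δ ≈ 0.878

From the later pair, β·δ^1·772 = β·δ^2·879; dividing through, δ = 772/879 = 0.87827.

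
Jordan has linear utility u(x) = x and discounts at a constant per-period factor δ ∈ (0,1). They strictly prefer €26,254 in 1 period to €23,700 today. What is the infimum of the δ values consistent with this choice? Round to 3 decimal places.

δ > 0.903

Comparing present values: 23700 < δ·26254.
So δ > 23700/26254 = 0.90272.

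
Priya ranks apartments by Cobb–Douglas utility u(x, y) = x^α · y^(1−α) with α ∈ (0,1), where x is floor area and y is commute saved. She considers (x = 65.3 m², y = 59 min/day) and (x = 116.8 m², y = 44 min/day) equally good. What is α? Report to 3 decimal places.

Set the two utilities equal: 65.3^α·59^(1−α) = 116.8^α·44^(1−α).
Taking logs: α·ln 65.3 + (1−α)·ln 59 = α·ln 116.8 + (1−α)·ln 44, i.e. α·-0.581471 = (1−α)·-0.293348.
So α/(1−α) = (-0.293348)/(-0.581471) = 0.504493, and α = 0.504493/1.504493 ≈ 0.335.

α ≈ 0.335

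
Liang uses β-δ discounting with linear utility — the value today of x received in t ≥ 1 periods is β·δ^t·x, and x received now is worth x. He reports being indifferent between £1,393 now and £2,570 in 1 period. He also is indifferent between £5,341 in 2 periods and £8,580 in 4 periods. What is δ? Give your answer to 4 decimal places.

δ ≈ 0.7890

The second indifference involves only future payoffs, so β cancels: β·δ^2·5341 = β·δ^4·8580, giving δ^2 = 5341/8580 = 0.62249, so δ = 0.78898.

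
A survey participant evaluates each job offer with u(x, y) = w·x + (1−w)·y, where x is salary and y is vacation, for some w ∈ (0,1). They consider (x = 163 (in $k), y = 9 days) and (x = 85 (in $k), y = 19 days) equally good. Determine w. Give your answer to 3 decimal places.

w = 0.114

Equating utilities: w·163 + (1−w)·9 = w·85 + (1−w)·19.
Collecting terms: w·78 = (1−w)·10.
Hence w = 10/(78+10) = 10/88 = 0.114.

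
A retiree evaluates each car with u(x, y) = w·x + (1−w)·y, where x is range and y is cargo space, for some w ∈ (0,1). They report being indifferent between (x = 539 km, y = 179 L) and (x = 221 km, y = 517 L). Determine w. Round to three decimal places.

Indifference: w·539 + (1−w)·179 = w·221 + (1−w)·517.
w·(539−221) = (1−w)·(517−179), i.e. w·318 = (1−w)·338.
The marginal rate of substitution is 338/318, so w = 338/(318+338) = 0.515.

w = 0.515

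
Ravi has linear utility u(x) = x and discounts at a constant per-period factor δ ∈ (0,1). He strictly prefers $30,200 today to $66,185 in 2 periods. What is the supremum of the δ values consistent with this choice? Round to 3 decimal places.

The preference means 30200 > δ^2·66185.
Hence δ^2 < 30200/66185 = 0.45630, and x ↦ x^(1/2) is increasing on (0,∞).
δ < (30200/66185)^(1/2) ≈ 0.675.

δ < 0.675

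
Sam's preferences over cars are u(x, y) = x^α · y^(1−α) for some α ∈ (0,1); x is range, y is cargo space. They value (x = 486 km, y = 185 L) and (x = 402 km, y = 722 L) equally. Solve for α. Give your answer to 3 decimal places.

α ≈ 0.878

Indifference: 486^α · 185^(1−α) = 402^α · 722^(1−α).
Taking logs: α·ln 486 + (1−α)·ln 185 = α·ln 402 + (1−α)·ln 722, i.e. α·0.189757 = (1−α)·1.361669.
Thus α·(1.551426) = 1.361669, so α = 1.361669/1.551426 ≈ 0.878.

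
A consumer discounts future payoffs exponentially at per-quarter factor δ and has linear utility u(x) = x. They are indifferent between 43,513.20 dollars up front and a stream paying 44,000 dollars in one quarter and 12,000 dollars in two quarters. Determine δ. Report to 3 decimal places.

Equating present values: 43513.20 = 44000δ + 12000δ².
Rearranged: 12000δ² + 44000δ − 43513.20 = 0.
δ = (−44000 + √(44000² + 4·12000·43513.20)) / (2·12000) = (−44000 + √4024633600.00) / 24000 ≈ 0.810.

δ ≈ 0.810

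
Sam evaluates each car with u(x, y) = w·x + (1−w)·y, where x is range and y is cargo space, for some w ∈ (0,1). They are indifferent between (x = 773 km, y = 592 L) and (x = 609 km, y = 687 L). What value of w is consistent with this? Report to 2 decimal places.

u(773,592) = u(609,687) means w·773 + (1−w)·592 = w·609 + (1−w)·687.
Collecting terms: w·164 = (1−w)·95.
Hence w = 95/(164+95) = 95/259 = 0.37.

w = 0.37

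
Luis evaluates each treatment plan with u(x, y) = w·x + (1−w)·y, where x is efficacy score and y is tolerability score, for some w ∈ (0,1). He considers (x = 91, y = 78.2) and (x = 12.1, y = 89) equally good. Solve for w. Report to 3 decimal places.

w = 0.120

u(91,78.2) = u(12.1,89) means w·91 + (1−w)·78.2 = w·12.1 + (1−w)·89.
Rearranging, 78.9·w − 10.8·(1−w) = 0.
So w/(1−w) = 10.8/78.9 = 0.1369, giving w = 10.8/(78.9+10.8) = 0.120.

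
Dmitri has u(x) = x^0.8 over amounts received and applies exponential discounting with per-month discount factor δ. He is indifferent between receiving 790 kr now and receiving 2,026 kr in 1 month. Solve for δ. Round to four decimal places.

The payoff in 1 month is discounted by δ, so u(790) = δ·u(2026) and δ = u(790)/u(2026).
Since u(x) = x^0.8, δ = (790/2026)^0.8 = 0.38993^0.8 = 0.47075.

δ ≈ 0.4707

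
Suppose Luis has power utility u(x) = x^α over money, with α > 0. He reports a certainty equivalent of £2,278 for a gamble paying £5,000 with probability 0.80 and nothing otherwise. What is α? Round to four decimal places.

Since u(0) = 0, the lottery's EU is 0.80·5000^α.
Indifference: 2278^α = 0.80·5000^α, so (2278/5000)^α = 0.80.
Take logs: α = ln 0.80 / ln(2278/5000) ≈ 0.283847.

α ≈ 0.2838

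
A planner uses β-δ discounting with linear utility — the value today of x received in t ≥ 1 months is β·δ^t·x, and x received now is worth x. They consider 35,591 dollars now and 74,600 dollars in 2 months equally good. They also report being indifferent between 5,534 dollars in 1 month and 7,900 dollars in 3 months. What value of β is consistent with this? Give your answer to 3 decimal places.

β ≈ 0.681

From the later pair, β·δ^1·5534 = β·δ^3·7900; dividing through, δ^2 = 5534/7900 = 0.70051, so δ = 0.83696.
Substituting δ into 35591 = β·δ^2·74600: β = 35591/(52257.772) ≈ 0.681.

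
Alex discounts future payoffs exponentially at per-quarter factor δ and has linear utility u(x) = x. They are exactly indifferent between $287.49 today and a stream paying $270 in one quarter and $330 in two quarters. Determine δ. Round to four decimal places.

δ ≈ 0.6100

Equating present values: 287.49 = 270δ + 330δ².
So 330δ² + 270δ − 287.49 = 0.
δ = (−270 + √(270² + 4·330·287.49)) / (2·330) = (−270 + √452386.80) / 660 ≈ 0.6100.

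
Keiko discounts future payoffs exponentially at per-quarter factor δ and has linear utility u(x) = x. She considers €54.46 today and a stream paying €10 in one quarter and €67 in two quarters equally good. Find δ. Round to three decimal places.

Present value of the stream is 10·δ + 67·δ². Indifference gives 10δ + 67δ² = 54.46.
That is, 67δ² + 10δ − 54.46 = 0, a quadratic in δ.
By the quadratic formula (taking the positive root), δ = (−10 + √14695.28) / 134 ≈ 0.830.

δ ≈ 0.830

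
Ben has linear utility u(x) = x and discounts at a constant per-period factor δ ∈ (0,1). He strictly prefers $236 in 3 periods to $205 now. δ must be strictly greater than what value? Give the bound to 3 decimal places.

δ > 0.954

Comparing present values: 205 < δ^3·236.
So δ^3 > 205/236 = 0.86864; taking the cube root of both positive sides preserves the inequality.
δ > (205/236)^(1/3) ≈ 0.954.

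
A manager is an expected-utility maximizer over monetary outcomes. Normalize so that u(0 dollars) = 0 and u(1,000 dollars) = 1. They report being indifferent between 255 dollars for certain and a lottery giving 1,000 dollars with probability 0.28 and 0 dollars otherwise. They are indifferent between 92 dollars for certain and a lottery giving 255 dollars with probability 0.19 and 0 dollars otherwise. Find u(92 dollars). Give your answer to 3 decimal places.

0.053

First, u(255 dollars) = 0.28·u(1,000 dollars) + 0.72·u(0 dollars) = 0.28.
Then u(92 dollars) = 0.19·u(255 dollars) + 0.81·u(0 dollars) = 0.19·0.28 + 0.81·0.00 = 0.0532.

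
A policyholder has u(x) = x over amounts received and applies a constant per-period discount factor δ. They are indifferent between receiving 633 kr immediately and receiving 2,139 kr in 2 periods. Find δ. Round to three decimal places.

δ ≈ 0.544

Indifference means u(633) = δ^2 · u(2139), so δ^2 = u(633)/u(2139).
With u(x) = x: δ^2 = 633/2139 = 0.29593.
So δ = 0.29593^(1/2) ≈ 0.544.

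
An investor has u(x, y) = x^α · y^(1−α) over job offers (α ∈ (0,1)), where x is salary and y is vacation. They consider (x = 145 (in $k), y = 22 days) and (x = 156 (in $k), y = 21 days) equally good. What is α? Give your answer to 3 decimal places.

α ≈ 0.389

Indifference: 145^α · 22^(1−α) = 156^α · 21^(1−α).
Taking logs: α·ln 145 + (1−α)·ln 22 = α·ln 156 + (1−α)·ln 21, i.e. α·-0.073122 = (1−α)·-0.046520.
With A = -0.073122 and B = -0.046520: α·A = (1−α)·B, so α = B/(A+B) = -0.046520/-0.119642 ≈ 0.389.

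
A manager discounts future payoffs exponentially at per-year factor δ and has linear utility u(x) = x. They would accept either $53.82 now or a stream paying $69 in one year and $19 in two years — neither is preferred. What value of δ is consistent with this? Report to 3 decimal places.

The stream is worth 69δ + 19δ² today, so 69δ + 19δ² = 53.82.
So 19δ² + 69δ − 53.82 = 0.
By the quadratic formula (taking the positive root), δ = (−69 + √8851.32) / 38 ≈ 0.660.

δ ≈ 0.660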